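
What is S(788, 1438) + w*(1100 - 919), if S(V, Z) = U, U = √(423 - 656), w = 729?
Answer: 131949 + I*√233 ≈ 1.3195e+5 + 15.264*I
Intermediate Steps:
U = I*√233 (U = √(-233) = I*√233 ≈ 15.264*I)
S(V, Z) = I*√233
S(788, 1438) + w*(1100 - 919) = I*√233 + 729*(1100 - 919) = I*√233 + 729*181 = I*√233 + 131949 = 131949 + I*√233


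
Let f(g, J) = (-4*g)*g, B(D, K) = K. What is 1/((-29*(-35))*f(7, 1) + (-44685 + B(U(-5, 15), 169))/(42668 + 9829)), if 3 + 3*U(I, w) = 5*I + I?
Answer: -52497/10443797696 ≈ -5.0266e-6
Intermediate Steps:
U(I, w) = -1 + 2*I (U(I, w) = -1 + (5*I + I)/3 = -1 + (6*I)/3 = -1 + 2*I)
f(g, J) = -4*g²
1/((-29*(-35))*f(7, 1) + (-44685 + B(U(-5, 15), 169))/(42668 + 9829)) = 1/((-29*(-35))*(-4*7²) + (-44685 + 169)/(42668 + 9829)) = 1/(1015*(-4*49) - 44516/52497) = 1/(1015*(-196) - 44516*1/52497) = 1/(-198940 - 44516/52497) = 1/(-10443797696/52497) = -52497/10443797696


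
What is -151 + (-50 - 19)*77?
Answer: -5464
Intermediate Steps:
-151 + (-50 - 19)*77 = -151 - 69*77 = -151 - 5313 = -5464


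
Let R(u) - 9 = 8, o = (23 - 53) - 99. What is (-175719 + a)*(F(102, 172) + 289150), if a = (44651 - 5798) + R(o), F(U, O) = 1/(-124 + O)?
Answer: -1899354777649/48 ≈ -3.9570e+10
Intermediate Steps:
o = -129 (o = -30 - 99 = -129)
R(u) = 17 (R(u) = 9 + 8 = 17)
a = 38870 (a = (44651 - 5798) + 17 = 38853 + 17 = 38870)
(-175719 + a)*(F(102, 172) + 289150) = (-175719 + 38870)*(1/(-124 + 172) + 289150) = -136849*(1/48 + 289150) = -136849*13879201/48 = -1899354777649/48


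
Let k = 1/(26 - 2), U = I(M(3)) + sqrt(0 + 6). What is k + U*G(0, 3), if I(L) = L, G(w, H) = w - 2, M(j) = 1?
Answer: -47/24 - 2*sqrt(6) ≈ -6.8573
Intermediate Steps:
G(w, H) = -2 + w
U = 1 + sqrt(6) (U = 1 + sqrt(0 + 6) = 1 + sqrt(6) ≈ 3.4495)
k = 1/24 ≈ 0.041667
k + U*G(0, 3) = 1/24 + (1 + sqrt(6))*(-2 + 0) = 1/24 + (1 + sqrt(6))*(-2) = 1/24 + (-2 - 2*sqrt(6)) = -47/24 - 2*sqrt(6)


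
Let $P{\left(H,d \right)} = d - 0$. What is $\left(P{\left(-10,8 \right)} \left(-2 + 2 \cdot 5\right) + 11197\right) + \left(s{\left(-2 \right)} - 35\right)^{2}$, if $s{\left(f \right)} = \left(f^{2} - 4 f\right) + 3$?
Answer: $11661$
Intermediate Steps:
$P{\left(H,d \right)} = d$ ($P{\left(H,d \right)} = d + 0 = d$)
$s{\left(f \right)} = 3 + f^{2} - 4 f$
$\left(P{\left(-10,8 \right)} \left(-2 + 2 \cdot 5\right) + 11197\right) + \left(s{\left(-2 \right)} - 35\right)^{2} = \left(8 \left(-2 + 2 \cdot 5\right) + 11197\right) + \left(\left(3 + \left(-2\right)^{2} - -8\right) - 35\right)^{2} = \left(8 \left(-2 + 10\right) + 11197\right) + \left(\left(3 + 4 + 8\right) - 35\right)^{2} = \left(8 \cdot 8 + 11197\right) + \left(15 - 35\right)^{2} = \left(64 + 11197\right) + \left(-20\right)^{2} = 11261 + 400 = 11661$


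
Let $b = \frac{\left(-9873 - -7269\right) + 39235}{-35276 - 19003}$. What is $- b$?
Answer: $\frac{36631}{54279} \approx 0.67486$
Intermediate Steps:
$b = - \frac{36631}{54279}$ ($b = \frac{\left(-9873 + 7269\right) + 39235}{-54279} = \left(-2604 + 39235\right) \left(- \frac{1}{54279}\right) = 36631 \left(- \frac{1}{54279}\right) = - \frac{36631}{54279} \approx -0.67486$)
$- b = \left(-1\right) \left(- \frac{36631}{54279}\right) = \frac{36631}{54279}$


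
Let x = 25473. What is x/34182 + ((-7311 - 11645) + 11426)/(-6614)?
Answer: 70978147/37679958 ≈ 1.8837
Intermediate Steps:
x/34182 + ((-7311 - 11645) + 11426)/(-6614) = 25473/34182 + ((-7311 - 11645) + 11426)/(-6614) = 25473*(1/34182) + (-18956 + 11426)*(-1/6614) = 8491/11394 - 7530*(-1/6614) = 8491/11394 + 3765/3307 = 70978147/37679958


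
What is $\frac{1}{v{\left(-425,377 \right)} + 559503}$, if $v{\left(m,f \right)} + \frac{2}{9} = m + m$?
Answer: $\frac{9}{5027875} \approx 1.79 \cdot 10^{-6}$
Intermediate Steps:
$v{\left(m,f \right)} = - \frac{2}{9} + 2 m$ ($v{\left(m,f \right)} = - \frac{2}{9} + \left(m + m\right) = - \frac{2}{9} + 2 m$)
$\frac{1}{v{\left(-425,377 \right)} + 559503} = \frac{1}{\left(- \frac{2}{9} + 2 \left(-425\right)\right) + 559503} = \frac{1}{\left(- \frac{2}{9} - 850\right) + 559503} = \frac{1}{- \frac{7652}{9} + 559503} = \frac{1}{\frac{5027875}{9}} = \frac{9}{5027875}$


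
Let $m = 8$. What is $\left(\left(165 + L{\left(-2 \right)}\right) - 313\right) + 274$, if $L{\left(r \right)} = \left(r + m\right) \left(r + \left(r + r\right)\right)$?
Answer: $90$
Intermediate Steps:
$L{\left(r \right)} = 3 r \left(8 + r\right)$ ($L{\left(r \right)} = \left(r + 8\right) \left(r + \left(r + r\right)\right) = \left(8 + r\right) \left(r + 2 r\right) = \left(8 + r\right) 3 r = 3 r \left(8 + r\right)$)
$\left(\left(165 + L{\left(-2 \right)}\right) - 313\right) + 274 = \left(\left(165 + 3 \left(-2\right) \left(8 - 2\right)\right) - 313\right) + 274 = \left(\left(165 + 3 \left(-2\right) 6\right) - 313\right) + 274 = \left(\left(165 - 36\right) - 313\right) + 274 = \left(129 - 313\right) + 274 = -184 + 274 = 90$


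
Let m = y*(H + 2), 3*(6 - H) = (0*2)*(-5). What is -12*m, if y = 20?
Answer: -1920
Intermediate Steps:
H = 6 (H = 6 - 0*2*(-5)/3 = 6 - 0*(-5) = 6 - ⅓*0 = 6 + 0 = 6)
m = 160 (m = 20*(6 + 2) = 20*8 = 160)
-12*m = -12*160 = -1920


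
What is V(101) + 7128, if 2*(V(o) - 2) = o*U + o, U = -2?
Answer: 14159/2 ≈ 7079.5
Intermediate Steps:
V(o) = 2 - o/2 (V(o) = 2 + (o*(-2) + o)/2 = 2 + (-2*o + o)/2 = 2 + (-o)/2 = 2 - o/2)
V(101) + 7128 = (2 - ½*101) + 7128 = (2 - 101/2) + 7128 = -97/2 + 7128 = 14159/2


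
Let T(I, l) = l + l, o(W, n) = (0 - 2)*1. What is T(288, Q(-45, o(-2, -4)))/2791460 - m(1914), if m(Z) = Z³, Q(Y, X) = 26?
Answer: -4893247896019547/697865 ≈ -7.0117e+9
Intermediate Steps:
o(W, n) = -2 (o(W, n) = -2*1 = -2)
T(I, l) = 2*l
T(288, Q(-45, o(-2, -4)))/2791460 - m(1914) = (2*26)/2791460 - 1*1914³ = 52*(1/2791460) - 1*7011739944 = 13/697865 - 7011739944 = -4893247896019547/697865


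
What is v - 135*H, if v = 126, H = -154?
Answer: 20916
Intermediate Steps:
v - 135*H = 126 - 135*(-154) = 126 + 20790 = 20916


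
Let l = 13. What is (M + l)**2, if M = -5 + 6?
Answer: 196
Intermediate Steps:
M = 1
(M + l)**2 = (1 + 13)**2 = 14**2 = 196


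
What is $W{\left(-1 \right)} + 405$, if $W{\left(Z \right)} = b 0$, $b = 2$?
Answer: $405$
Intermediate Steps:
$W{\left(Z \right)} = 0$ ($W{\left(Z \right)} = 2 \cdot 0 = 0$)
$W{\left(-1 \right)} + 405 = 0 + 405 = 405$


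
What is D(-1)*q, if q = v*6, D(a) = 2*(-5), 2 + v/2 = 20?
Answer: -2160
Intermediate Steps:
v = 36 (v = -4 + 2*20 = -4 + 40 = 36)
D(a) = -10
q = 216 (q = 36*6 = 216)
D(-1)*q = -10*216 = -2160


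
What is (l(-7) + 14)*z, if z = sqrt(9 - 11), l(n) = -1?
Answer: 13*I*sqrt(2) ≈ 18.385*I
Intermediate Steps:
z = I*sqrt(2) (z = sqrt(-2) = I*sqrt(2) ≈ 1.4142*I)
(l(-7) + 14)*z = (-1 + 14)*(I*sqrt(2)) = 13*(I*sqrt(2)) = 13*I*sqrt(2)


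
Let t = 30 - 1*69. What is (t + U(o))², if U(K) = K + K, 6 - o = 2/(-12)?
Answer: 6400/9 ≈ 711.11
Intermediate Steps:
o = 37/6 (o = 6 - 2/(-12) = 6 - 2*(-1)/12 = 6 - 1*(-⅙) = 6 + ⅙ = 37/6 ≈ 6.1667)
U(K) = 2*K
t = -39 (t = 30 - 69 = -39)
(t + U(o))² = (-39 + 2*(37/6))² = (-39 + 37/3)² = (-80/3)² = 6400/9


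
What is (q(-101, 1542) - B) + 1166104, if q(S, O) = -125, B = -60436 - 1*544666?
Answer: 1771081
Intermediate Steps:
B = -605102 (B = -60436 - 544666 = -605102)
(q(-101, 1542) - B) + 1166104 = (-125 - 1*(-605102)) + 1166104 = (-125 + 605102) + 1166104 = 604977 + 1166104 = 1771081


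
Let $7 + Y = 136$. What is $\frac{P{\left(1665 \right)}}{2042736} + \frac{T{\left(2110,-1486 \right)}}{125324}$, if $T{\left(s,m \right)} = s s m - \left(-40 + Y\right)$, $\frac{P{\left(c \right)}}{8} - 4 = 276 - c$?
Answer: $- \frac{8707716803837}{164950932} \approx -52790.0$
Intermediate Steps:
$Y = 129$ ($Y = -7 + 136 = 129$)
$P{\left(c \right)} = 2240 - 8 c$ ($P{\left(c \right)} = 32 + 8 \left(276 - c\right) = 32 - \left(-2208 + 8 c\right) = 2240 - 8 c$)
$T{\left(s,m \right)} = -89 + m s^{2}$ ($T{\left(s,m \right)} = s s m + \left(40 - 129\right) = s^{2} m + \left(40 - 129\right) = m s^{2} - 89 = -89 + m s^{2}$)
$\frac{P{\left(1665 \right)}}{2042736} + \frac{T{\left(2110,-1486 \right)}}{125324} = \frac{2240 - 13320}{2042736} + \frac{-89 - 1486 \cdot 2110^{2}}{125324} = \left(2240 - 13320\right) \frac{1}{2042736} + \left(-89 - 6615820600\right) \frac{1}{125324} = \left(-11080\right) \frac{1}{2042736} + \left(-89 - 6615820600\right) \frac{1}{125324} = - \frac{1385}{255342} - \frac{68204337}{1292} = - \frac{8707716803837}{164950932}$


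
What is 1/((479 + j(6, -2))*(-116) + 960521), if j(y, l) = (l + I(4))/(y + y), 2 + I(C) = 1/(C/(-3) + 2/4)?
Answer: 15/13575109 ≈ 1.1050e-6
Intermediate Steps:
I(C) = -2 + 1/(½ - C/3) (I(C) = -2 + 1/(C/(-3) + 2/4) = -2 + 1/(C*(-⅓) + 2*(¼)) = -2 + 1/(-C/3 + ½) = -2 + 1/(½ - C/3))
j(y, l) = (-16/5 + l)/(2*y) (j(y, l) = (l - 4*4/(-3 + 2*4))/(y + y) = (l - 4*4/(-3 + 8))/((2*y)) = (l - 4*4/5)*(1/(2*y)) = (l - 4*4*⅕)*(1/(2*y)) = (l - 16/5)*(1/(2*y)) = (-16/5 + l)*(1/(2*y)) = (-16/5 + l)/(2*y))
1/((479 + j(6, -2))*(-116) + 960521) = 1/((479 + (⅒)*(-16 + 5*(-2))/6)*(-116) + 960521) = 1/((479 + (⅒)*(⅙)*(-16 - 10))*(-116) + 960521) = 1/((479 + (⅒)*(⅙)*(-26))*(-116) + 960521) = 1/((479 - 13/30)*(-116) + 960521) = 1/((14357/30)*(-116) + 960521) = 1/(-832706/15 + 960521) = 1/(13575109/15) = 15/13575109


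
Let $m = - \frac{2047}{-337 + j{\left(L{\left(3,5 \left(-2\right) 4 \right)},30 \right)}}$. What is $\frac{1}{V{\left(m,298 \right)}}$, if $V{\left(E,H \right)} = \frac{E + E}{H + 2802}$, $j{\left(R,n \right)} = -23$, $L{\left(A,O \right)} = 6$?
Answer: $\frac{558000}{2047} \approx 272.59$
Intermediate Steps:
$m = \frac{2047}{360}$ ($m = - \frac{2047}{-337 - 23} = - \frac{2047}{-360} = \left(-2047\right) \left(- \frac{1}{360}\right) = \frac{2047}{360} \approx 5.6861$)
$V{\left(E,H \right)} = \frac{2 E}{2802 + H}$
$\frac{1}{V{\left(m,298 \right)}} = \frac{1}{2 \cdot \frac{2047}{360} \frac{1}{2802 + 298}} = \frac{1}{2 \cdot \frac{2047}{360} \cdot \frac{1}{3100}} = \frac{1}{\frac{2047}{558000}} = \frac{558000}{2047}$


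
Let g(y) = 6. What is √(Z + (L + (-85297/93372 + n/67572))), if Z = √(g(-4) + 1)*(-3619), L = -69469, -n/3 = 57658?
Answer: √(-533475694634576053233 - 27790122409091777196*√7)/87629622 ≈ 281.15*I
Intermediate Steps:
n = -172974 (n = -3*57658 = -172974)
Z = -3619*√7 (Z = √(6 + 1)*(-3619) = √7*(-3619) = -3619*√7 ≈ -9575.0)
√(Z + (L + (-85297/93372 + n/67572))) = √(-3619*√7 + (-69469 + (-85297/93372 - 172974/67572))) = √(-3619*√7 + (-69469 + (-85297*1/93372 - 172974*1/67572))) = √(-3619*√7 + (-69469 + (-85297/93372 - 28829/11262))) = √(-3619*√7 + (-69469 - 608739367/175259244)) = √(-3619*√7 - 12175693160803/175259244) = √(-12175693160803/175259244 - 3619*√7)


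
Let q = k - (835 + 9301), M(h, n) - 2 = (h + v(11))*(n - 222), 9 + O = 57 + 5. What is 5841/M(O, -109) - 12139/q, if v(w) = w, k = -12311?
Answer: 126015371/475472354 ≈ 0.26503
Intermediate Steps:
O = 53 (O = -9 + (57 + 5) = -9 + 62 = 53)
M(h, n) = 2 + (-222 + n)*(11 + h) (M(h, n) = 2 + (h + 11)*(n - 222) = 2 + (11 + h)*(-222 + n) = 2 + (-222 + n)*(11 + h))
q = -22447 (q = -12311 - (835 + 9301) = -12311 - 1*10136 = -12311 - 10136 = -22447)
5841/M(O, -109) - 12139/q = 5841/(-2440 - 222*53 + 11*(-109) + 53*(-109)) - 12139/(-22447) = 5841/(-2440 - 11766 - 1199 - 5777) - 12139*(-1/22447) = 5841/(-21182) + 12139/22447 = 5841*(-1/21182) + 12139/22447 = -5841/21182 + 12139/22447 = 126015371/475472354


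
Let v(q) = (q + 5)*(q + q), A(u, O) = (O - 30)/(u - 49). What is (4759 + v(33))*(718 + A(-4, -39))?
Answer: 277039841/53 ≈ 5.2272e+6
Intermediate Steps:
A(u, O) = (-30 + O)/(-49 + u)
v(q) = 2*q*(5 + q) (v(q) = (5 + q)*(2*q) = 2*q*(5 + q))
(4759 + v(33))*(718 + A(-4, -39)) = (4759 + 2*33*(5 + 33))*(718 + (-30 - 39)/(-49 - 4)) = (4759 + 2*33*38)*(718 - 69/(-53)) = (4759 + 2508)*(718 - 1/53*(-69)) = 7267*(718 + 69/53) = 7267*(38123/53) = 277039841/53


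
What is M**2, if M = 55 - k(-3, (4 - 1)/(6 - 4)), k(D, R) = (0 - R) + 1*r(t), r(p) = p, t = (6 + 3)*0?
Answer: 12769/4 ≈ 3192.3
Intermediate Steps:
t = 0 (t = 9*0 = 0)
k(D, R) = -R (k(D, R) = (0 - R) + 1*0 = -R + 0 = -R)
M = 113/2 (M = 55 - (-1)*(4 - 1)/(6 - 4) = 55 - (-1)*3/2 = 55 - 1*(-3/2) = 55 + 3/2 = 113/2 ≈ 56.500)
M**2 = (113/2)**2 = 12769/4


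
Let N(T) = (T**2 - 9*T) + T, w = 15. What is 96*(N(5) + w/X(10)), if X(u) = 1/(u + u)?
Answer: 27360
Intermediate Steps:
X(u) = 1/(2*u)
N(T) = T**2 - 8*T
96*(N(5) + w/X(10)) = 96*(5*(-8 + 5) + 15/(((1/2)/10))) = 96*(5*(-3) + 15/(((1/2)*(1/10)))) = 96*(-15 + 15/(1/20)) = 96*(-15 + 15*20) = 96*(-15 + 300) = 96*285 = 27360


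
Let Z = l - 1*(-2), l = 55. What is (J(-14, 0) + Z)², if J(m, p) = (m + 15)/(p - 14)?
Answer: 635209/196 ≈ 3240.9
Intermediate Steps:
J(m, p) = (15 + m)/(-14 + p)
Z = 57 (Z = 55 - 1*(-2) = 55 + 2 = 57)
(J(-14, 0) + Z)² = ((15 - 14)/(-14 + 0) + 57)² = (1/(-14) + 57)² = (-1/14*1 + 57)² = (-1/14 + 57)² = (797/14)² = 635209/196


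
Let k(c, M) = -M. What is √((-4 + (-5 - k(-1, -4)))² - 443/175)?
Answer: 2*√50981/35 ≈ 12.902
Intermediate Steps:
√((-4 + (-5 - k(-1, -4)))² - 443/175) = √((-4 + (-5 - (-1)*(-4)))² - 443/175) = √((-4 + (-5 - 1*4))² - 443*1/175) = √((-4 + (-5 - 4))² - 443/175) = √((-4 - 9)² - 443/175) = √((-13)² - 443/175) = √(169 - 443/175) = √(29132/175) = 2*√50981/35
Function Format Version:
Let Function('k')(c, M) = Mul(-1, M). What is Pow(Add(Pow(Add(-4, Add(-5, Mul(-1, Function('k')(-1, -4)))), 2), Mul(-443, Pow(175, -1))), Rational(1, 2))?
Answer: Mul(Rational(2, 35), Pow(50981, Rational(1, 2))) ≈ 12.902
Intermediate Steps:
Pow(Add(Pow(Add(-4, Add(-5, Mul(-1, Function('k')(-1, -4)))), 2), Mul(-443, Pow(175, -1))), Rational(1, 2)) = Pow(Add(Pow(Add(-4, Add(-5, Mul(-1, Mul(-1, -4)))), 2), Mul(-443, Pow(175, -1))), Rational(1, 2)) = Pow(Add(Pow(Add(-4, Add(-5, Mul(-1, 4))), 2), Mul(-443, Rational(1, 175))), Rational(1, 2)) = Pow(Add(Pow(Add(-4, Add(-5, -4)), 2), Rational(-443, 175)), Rational(1, 2)) = Pow(Add(Pow(Add(-4, -9), 2), Rational(-443, 175)), Rational(1, 2)) = Pow(Add(Pow(-13, 2), Rational(-443, 175)), Rational(1, 2)) = Pow(Add(169, Rational(-443, 175)), Rational(1, 2)) = Pow(Rational(29132, 175), Rational(1, 2)) = Mul(Rational(2, 35), Pow(50981, Rational(1, 2)))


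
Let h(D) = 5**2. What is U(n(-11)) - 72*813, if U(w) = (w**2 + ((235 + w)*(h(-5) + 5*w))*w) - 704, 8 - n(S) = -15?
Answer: 772049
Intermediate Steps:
n(S) = 23 (n(S) = 8 - 1*(-15) = 8 + 15 = 23)
h(D) = 25
U(w) = -704 + w**2 + w*(25 + 5*w)*(235 + w) (U(w) = (w**2 + ((235 + w)*(25 + 5*w))*w) - 704 = (w**2 + ((25 + 5*w)*(235 + w))*w) - 704 = (w**2 + w*(25 + 5*w)*(235 + w)) - 704 = -704 + w**2 + w*(25 + 5*w)*(235 + w))
U(n(-11)) - 72*813 = (-704 + 5*23**3 + 1201*23**2 + 5875*23) - 72*813 = (-704 + 5*12167 + 1201*529 + 135125) - 58536 = (-704 + 60835 + 635329 + 135125) - 58536 = 830585 - 58536 = 772049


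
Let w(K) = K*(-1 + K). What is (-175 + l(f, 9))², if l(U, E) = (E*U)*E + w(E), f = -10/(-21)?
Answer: 203401/49 ≈ 4151.0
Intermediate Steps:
f = 10/21 (f = -10*(-1/21) = 10/21 ≈ 0.47619)
l(U, E) = E*(-1 + E) + U*E² (l(U, E) = (E*U)*E + E*(-1 + E) = U*E² + E*(-1 + E) = E*(-1 + E) + U*E²)
(-175 + l(f, 9))² = (-175 + 9*(-1 + 9 + 9*(10/21)))² = (-175 + 9*(-1 + 9 + 30/7))² = (-175 + 9*(86/7))² = (-175 + 774/7)² = (-451/7)² = 203401/49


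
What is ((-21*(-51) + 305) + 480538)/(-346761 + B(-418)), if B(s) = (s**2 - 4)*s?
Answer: -160638/24459907 ≈ -0.0065674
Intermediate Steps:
B(s) = s*(-4 + s**2) (B(s) = (-4 + s**2)*s = s*(-4 + s**2))
((-21*(-51) + 305) + 480538)/(-346761 + B(-418)) = ((-21*(-51) + 305) + 480538)/(-346761 - 418*(-4 + (-418)**2)) = ((1071 + 305) + 480538)/(-346761 - 418*(-4 + 174724)) = (1376 + 480538)/(-346761 - 418*174720) = 481914/(-346761 - 73032960) = 481914/(-73379721) = 481914*(-1/73379721) = -160638/24459907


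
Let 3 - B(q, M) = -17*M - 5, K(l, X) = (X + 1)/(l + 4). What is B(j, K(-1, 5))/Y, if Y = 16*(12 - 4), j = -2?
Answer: 21/64 ≈ 0.32813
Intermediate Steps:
K(l, X) = (1 + X)/(4 + l)
B(q, M) = 8 + 17*M (B(q, M) = 3 - (-17*M - 5) = 3 - (-5 - 17*M) = 3 + (5 + 17*M) = 8 + 17*M)
Y = 128 (Y = 16*8 = 128)
B(j, K(-1, 5))/Y = (8 + 17*((1 + 5)/(4 - 1)))/128 = (8 + 17*(6/3))*(1/128) = (8 + 17*((⅓)*6))*(1/128) = (8 + 17*2)*(1/128) = (8 + 34)*(1/128) = 42*(1/128) = 21/64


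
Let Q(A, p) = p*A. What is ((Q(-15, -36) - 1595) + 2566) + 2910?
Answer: 4421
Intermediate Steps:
Q(A, p) = A*p
((Q(-15, -36) - 1595) + 2566) + 2910 = ((-15*(-36) - 1595) + 2566) + 2910 = ((540 - 1595) + 2566) + 2910 = (-1055 + 2566) + 2910 = 1511 + 2910 = 4421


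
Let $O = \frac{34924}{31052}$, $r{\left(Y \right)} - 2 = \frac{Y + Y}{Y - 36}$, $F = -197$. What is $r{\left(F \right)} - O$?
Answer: $\frac{4641857}{1808779} \approx 2.5663$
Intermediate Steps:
$r{\left(Y \right)} = 2 + \frac{2 Y}{-36 + Y}$ ($r{\left(Y \right)} = 2 + \frac{Y + Y}{Y - 36} = 2 + \frac{2 Y}{-36 + Y}$)
$O = \frac{8731}{7763}$ ($O = 34924 \cdot \frac{1}{31052} = \frac{8731}{7763} \approx 1.1247$)
$r{\left(F \right)} - O = \frac{4 \left(-18 - 197\right)}{-36 - 197} - \frac{8731}{7763} = 4 \frac{1}{-233} \left(-215\right) - \frac{8731}{7763} = 4 \left(- \frac{1}{233}\right) \left(-215\right) - \frac{8731}{7763} = \frac{860}{233} - \frac{8731}{7763} = \frac{4641857}{1808779}$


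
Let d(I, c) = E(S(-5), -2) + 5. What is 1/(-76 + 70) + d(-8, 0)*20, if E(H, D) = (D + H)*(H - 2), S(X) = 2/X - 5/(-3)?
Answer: 9953/90 ≈ 110.59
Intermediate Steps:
S(X) = 5/3 + 2/X (S(X) = 2/X - 5*(-⅓) = 2/X + 5/3 = 5/3 + 2/X)
E(H, D) = (-2 + H)*(D + H) (E(H, D) = (D + H)*(-2 + H) = (-2 + H)*(D + H))
d(I, c) = 1246/225 (d(I, c) = ((5/3 + 2/(-5))² - 2*(-2) - 2*(5/3 + 2/(-5)) - 2*(5/3 + 2/(-5))) + 5 = ((5/3 + 2*(-⅕))² + 4 - 2*(5/3 + 2*(-⅕)) - 2*(5/3 + 2*(-⅕))) + 5 = ((5/3 - ⅖)² + 4 - 2*(5/3 - ⅖) - 2*(5/3 - ⅖)) + 5 = ((19/15)² + 4 - 2*19/15 - 2*19/15) + 5 = (361/225 + 4 - 38/15 - 38/15) + 5 = 121/225 + 5 = 1246/225)
1/(-76 + 70) + d(-8, 0)*20 = 1/(-76 + 70) + (1246/225)*20 = 1/(-6) + 4984/45 = -⅙ + 4984/45 = 9953/90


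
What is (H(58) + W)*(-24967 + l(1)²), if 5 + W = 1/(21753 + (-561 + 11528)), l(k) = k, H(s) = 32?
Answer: -11027994003/16360 ≈ -6.7408e+5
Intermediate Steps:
W = -163599/32720 (W = -5 + 1/(21753 + (-561 + 11528)) = -5 + 1/(21753 + 10967) = -5 + 1/32720 = -163599/32720 ≈ -5.0000)
(H(58) + W)*(-24967 + l(1)²) = (32 - 163599/32720)*(-24967 + 1²) = 883441*(-24967 + 1)/32720 = (883441/32720)*(-24966) = -11027994003/16360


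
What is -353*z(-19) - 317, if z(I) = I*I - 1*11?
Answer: -123867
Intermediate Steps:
z(I) = -11 + I² (z(I) = I² - 11 = -11 + I²)
-353*z(-19) - 317 = -353*(-11 + (-19)²) - 317 = -353*(-11 + 361) - 317 = -353*350 - 317 = -123550 - 317 = -123867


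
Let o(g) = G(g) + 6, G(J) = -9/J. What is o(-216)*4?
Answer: 145/6 ≈ 24.167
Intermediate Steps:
o(g) = 6 - 9/g (o(g) = -9/g + 6 = 6 - 9/g)
o(-216)*4 = (6 - 9/(-216))*4 = (6 - 9*(-1/216))*4 = (6 + 1/24)*4 = (145/24)*4 = 145/6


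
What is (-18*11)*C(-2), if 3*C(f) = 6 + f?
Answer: -264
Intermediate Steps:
C(f) = 2 + f/3 (C(f) = (6 + f)/3 = 2 + f/3)
(-18*11)*C(-2) = (-18*11)*(2 + (1/3)*(-2)) = -198*(2 - 2/3) = -198*4/3 = -264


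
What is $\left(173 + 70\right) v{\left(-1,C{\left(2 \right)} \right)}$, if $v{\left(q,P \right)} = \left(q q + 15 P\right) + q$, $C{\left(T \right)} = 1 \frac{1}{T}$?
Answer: $\frac{3645}{2} \approx 1822.5$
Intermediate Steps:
$C{\left(T \right)} = \frac{1}{T}$
$v{\left(q,P \right)} = q + q^{2} + 15 P$ ($v{\left(q,P \right)} = \left(q^{2} + 15 P\right) + q = q + q^{2} + 15 P$)
$\left(173 + 70\right) v{\left(-1,C{\left(2 \right)} \right)} = \left(173 + 70\right) \left(-1 + \left(-1\right)^{2} + \frac{15}{2}\right) = 243 \left(-1 + 1 + 15 \cdot \frac{1}{2}\right) = 243 \left(-1 + 1 + \frac{15}{2}\right) = 243 \cdot \frac{15}{2} = \frac{3645}{2}$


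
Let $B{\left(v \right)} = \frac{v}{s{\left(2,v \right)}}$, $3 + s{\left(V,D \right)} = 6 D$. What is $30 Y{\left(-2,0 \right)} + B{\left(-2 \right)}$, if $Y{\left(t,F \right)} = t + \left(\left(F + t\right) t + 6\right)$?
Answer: $\frac{3602}{15} \approx 240.13$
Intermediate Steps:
$s{\left(V,D \right)} = -3 + 6 D$
$Y{\left(t,F \right)} = 6 + t + t \left(F + t\right)$ ($Y{\left(t,F \right)} = t + \left(t \left(F + t\right) + 6\right) = t + \left(6 + t \left(F + t\right)\right) = 6 + t + t \left(F + t\right)$)
$B{\left(v \right)} = \frac{v}{-3 + 6 v}$
$30 Y{\left(-2,0 \right)} + B{\left(-2 \right)} = 30 \left(6 - 2 + \left(-2\right)^{2} + 0 \left(-2\right)\right) + \frac{1}{3} \left(-2\right) \frac{1}{-1 + 2 \left(-2\right)} = 30 \left(6 - 2 + 4 + 0\right) + \frac{1}{3} \left(-2\right) \frac{1}{-1 - 4} = 30 \cdot 8 + \frac{1}{3} \left(-2\right) \frac{1}{-5} = 240 + \frac{1}{3} \left(-2\right) \left(- \frac{1}{5}\right) = 240 + \frac{2}{15} = \frac{3602}{15}$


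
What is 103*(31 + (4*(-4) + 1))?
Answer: 1648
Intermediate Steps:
103*(31 + (4*(-4) + 1)) = 103*(31 + (-16 + 1)) = 103*(31 - 15) = 103*16 = 1648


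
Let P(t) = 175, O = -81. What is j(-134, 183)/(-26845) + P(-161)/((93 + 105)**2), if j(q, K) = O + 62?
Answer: 5442751/1052431380 ≈ 0.0051716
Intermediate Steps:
j(q, K) = -19 (j(q, K) = -81 + 62 = -19)
j(-134, 183)/(-26845) + P(-161)/((93 + 105)**2) = -19/(-26845) + 175/((93 + 105)**2) = -19*(-1/26845) + 175/(198**2) = 19/26845 + 175/39204 = 5442751/1052431380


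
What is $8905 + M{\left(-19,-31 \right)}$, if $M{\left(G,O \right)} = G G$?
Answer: $9266$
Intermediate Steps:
$M{\left(G,O \right)} = G^{2}$
$8905 + M{\left(-19,-31 \right)} = 8905 + \left(-19\right)^{2} = 8905 + 361 = 9266$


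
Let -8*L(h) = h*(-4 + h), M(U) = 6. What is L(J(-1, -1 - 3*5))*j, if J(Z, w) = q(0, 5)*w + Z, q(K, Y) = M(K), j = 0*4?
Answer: 0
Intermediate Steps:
j = 0
q(K, Y) = 6
J(Z, w) = Z + 6*w (J(Z, w) = 6*w + Z = Z + 6*w)
L(h) = -h*(-4 + h)/8
L(J(-1, -1 - 3*5))*j = ((-1 + 6*(-1 - 3*5))*(4 - (-1 + 6*(-1 - 3*5)))/8)*0 = ((-1 + 6*(-1 - 15))*(4 - (-1 + 6*(-1 - 15)))/8)*0 = ((-1 + 6*(-16))*(4 - (-1 + 6*(-16)))/8)*0 = ((-1 - 96)*(4 - (-1 - 96))/8)*0 = ((⅛)*(-97)*(4 - 1*(-97)))*0 = ((⅛)*(-97)*(4 + 97))*0 = ((⅛)*(-97)*101)*0 = -9797/8*0 = 0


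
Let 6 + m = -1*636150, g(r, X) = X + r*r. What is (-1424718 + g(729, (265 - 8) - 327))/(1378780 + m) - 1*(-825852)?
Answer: 613296622301/742624 ≈ 8.2585e+5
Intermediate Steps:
g(r, X) = X + r**2
m = -636156 (m = -6 - 1*636150 = -6 - 636150 = -636156)
(-1424718 + g(729, (265 - 8) - 327))/(1378780 + m) - 1*(-825852) = (-1424718 + (((265 - 8) - 327) + 729**2))/(1378780 - 636156) - 1*(-825852) = (-1424718 + ((257 - 327) + 531441))/742624 + 825852 = (-1424718 + (-70 + 531441))*(1/742624) + 825852 = (-1424718 + 531371)*(1/742624) + 825852 = -893347*1/742624 + 825852 = -893347/742624 + 825852 = 613296622301/742624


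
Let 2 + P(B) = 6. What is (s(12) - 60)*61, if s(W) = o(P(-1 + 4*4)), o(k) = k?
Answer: -3416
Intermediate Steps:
P(B) = 4 (P(B) = -2 + 6 = 4)
s(W) = 4
(s(12) - 60)*61 = (4 - 60)*61 = -56*61 = -3416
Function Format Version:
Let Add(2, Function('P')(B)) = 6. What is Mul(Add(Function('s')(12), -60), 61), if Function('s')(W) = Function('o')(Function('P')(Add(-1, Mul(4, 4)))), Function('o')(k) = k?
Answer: -3416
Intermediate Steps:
Function('P')(B) = 4 (Function('P')(B) = Add(-2, 6) = 4)
Function('s')(W) = 4
Mul(Add(Function('s')(12), -60), 61) = Mul(Add(4, -60), 61) = Mul(-56, 61) = -3416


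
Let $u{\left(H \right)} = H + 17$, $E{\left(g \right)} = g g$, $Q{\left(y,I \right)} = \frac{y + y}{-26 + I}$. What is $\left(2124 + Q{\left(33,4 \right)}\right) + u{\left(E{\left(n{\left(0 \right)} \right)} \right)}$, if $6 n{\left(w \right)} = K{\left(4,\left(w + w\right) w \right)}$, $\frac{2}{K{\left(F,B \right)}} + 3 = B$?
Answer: $\frac{173179}{81} \approx 2138.0$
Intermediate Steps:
$K{\left(F,B \right)} = \frac{2}{-3 + B}$
$n{\left(w \right)} = \frac{1}{3 \left(-3 + 2 w^{2}\right)}$ ($n{\left(w \right)} = \frac{2 \frac{1}{-3 + \left(w + w\right) w}}{6} = \frac{2 \frac{1}{-3 + 2 w w}}{6} = \frac{2 \frac{1}{-3 + 2 w^{2}}}{6} = \frac{1}{3 \left(-3 + 2 w^{2}\right)}$)
$Q{\left(y,I \right)} = \frac{2 y}{-26 + I}$
$E{\left(g \right)} = g^{2}$
$u{\left(H \right)} = 17 + H$
$\left(2124 + Q{\left(33,4 \right)}\right) + u{\left(E{\left(n{\left(0 \right)} \right)} \right)} = \left(2124 + 2 \cdot 33 \frac{1}{-26 + 4}\right) + \left(17 + \left(\frac{1}{3 \left(-3 + 2 \cdot 0^{2}\right)}\right)^{2}\right) = \left(2124 + 2 \cdot 33 \frac{1}{-22}\right) + \left(17 + \left(\frac{1}{3 \left(-3 + 2 \cdot 0\right)}\right)^{2}\right) = \left(2124 + 2 \cdot 33 \left(- \frac{1}{22}\right)\right) + \left(17 + \left(\frac{1}{3 \left(-3 + 0\right)}\right)^{2}\right) = \left(2124 - 3\right) + \left(17 + \left(\frac{1}{3 \left(-3\right)}\right)^{2}\right) = 2121 + \left(17 + \left(\frac{1}{3} \left(- \frac{1}{3}\right)\right)^{2}\right) = 2121 + \left(17 + \left(- \frac{1}{9}\right)^{2}\right) = 2121 + \left(17 + \frac{1}{81}\right) = 2121 + \frac{1378}{81} = \frac{173179}{81}$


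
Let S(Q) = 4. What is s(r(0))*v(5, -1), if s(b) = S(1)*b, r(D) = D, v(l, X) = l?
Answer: 0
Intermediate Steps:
s(b) = 4*b
s(r(0))*v(5, -1) = (4*0)*5 = 0*5 = 0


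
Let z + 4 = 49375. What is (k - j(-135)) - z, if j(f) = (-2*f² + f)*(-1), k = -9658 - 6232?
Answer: -101846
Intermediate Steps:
k = -15890
z = 49371 (z = -4 + 49375 = 49371)
j(f) = -f + 2*f² (j(f) = (f - 2*f²)*(-1) = -f + 2*f²)
(k - j(-135)) - z = (-15890 - (-135)*(-1 + 2*(-135))) - 1*49371 = (-15890 - (-135)*(-1 - 270)) - 49371 = (-15890 - (-135)*(-271)) - 49371 = (-15890 - 1*36585) - 49371 = (-15890 - 36585) - 49371 = -52475 - 49371 = -101846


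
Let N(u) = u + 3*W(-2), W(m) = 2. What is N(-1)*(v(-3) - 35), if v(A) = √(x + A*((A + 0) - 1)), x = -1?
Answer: -175 + 5*√11 ≈ -158.42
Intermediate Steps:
v(A) = √(-1 + A*(-1 + A)) (v(A) = √(-1 + A*((A + 0) - 1)) = √(-1 + A*(A - 1)) = √(-1 + A*(-1 + A)))
N(u) = 6 + u (N(u) = u + 3*2 = u + 6 = 6 + u)
N(-1)*(v(-3) - 35) = (6 - 1)*(√(-1 + (-3)² - 1*(-3)) - 35) = 5*(√(-1 + 9 + 3) - 35) = 5*(√11 - 35) = 5*(-35 + √11) = -175 + 5*√11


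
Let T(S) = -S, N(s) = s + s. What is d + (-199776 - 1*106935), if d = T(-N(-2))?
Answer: -306715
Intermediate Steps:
N(s) = 2*s
d = -4 (d = -(-1)*2*(-2) = -(-1)*(-4) = -1*4 = -4)
d + (-199776 - 1*106935) = -4 + (-199776 - 1*106935) = -4 + (-199776 - 106935) = -4 - 306711 = -306715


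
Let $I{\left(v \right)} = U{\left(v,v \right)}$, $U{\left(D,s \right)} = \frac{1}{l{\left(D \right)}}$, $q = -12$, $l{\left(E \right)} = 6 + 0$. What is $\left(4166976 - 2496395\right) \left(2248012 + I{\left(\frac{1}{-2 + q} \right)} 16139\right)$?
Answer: $\frac{22559878316591}{6} \approx 3.76 \cdot 10^{12}$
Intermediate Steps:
$l{\left(E \right)} = 6$
$U{\left(D,s \right)} = \frac{1}{6}$
$I{\left(v \right)} = \frac{1}{6}$
$\left(4166976 - 2496395\right) \left(2248012 + I{\left(\frac{1}{-2 + q} \right)} 16139\right) = \left(4166976 - 2496395\right) \left(2248012 + \frac{1}{6} \cdot 16139\right) = 1670581 \left(2248012 + \frac{16139}{6}\right) = 1670581 \cdot \frac{13504211}{6} = \frac{22559878316591}{6}$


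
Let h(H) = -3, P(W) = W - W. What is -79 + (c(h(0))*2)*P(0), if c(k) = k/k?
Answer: -79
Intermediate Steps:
P(W) = 0
c(k) = 1
-79 + (c(h(0))*2)*P(0) = -79 + (1*2)*0 = -79 + 2*0 = -79 + 0 = -79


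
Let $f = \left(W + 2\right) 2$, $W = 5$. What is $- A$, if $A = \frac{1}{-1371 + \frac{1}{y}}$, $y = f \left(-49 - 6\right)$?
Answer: $\frac{770}{1055671} \approx 0.00072939$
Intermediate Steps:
$f = 14$ ($f = \left(5 + 2\right) 2 = 7 \cdot 2 = 14$)
$y = -770$ ($y = 14 \left(-49 - 6\right) = 14 \left(-55\right) = -770$)
$A = - \frac{770}{1055671}$ ($A = \frac{1}{-1371 + \frac{1}{-770}} = \frac{1}{-1371 - \frac{1}{770}} = \frac{1}{- \frac{1055671}{770}} = - \frac{770}{1055671} \approx -0.00072939$)
$- A = \left(-1\right) \left(- \frac{770}{1055671}\right) = \frac{770}{1055671}$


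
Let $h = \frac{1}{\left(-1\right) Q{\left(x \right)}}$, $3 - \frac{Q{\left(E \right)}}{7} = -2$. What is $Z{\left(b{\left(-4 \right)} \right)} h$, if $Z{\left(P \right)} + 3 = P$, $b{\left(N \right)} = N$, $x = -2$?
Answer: $\frac{1}{5} \approx 0.2$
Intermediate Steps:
$Q{\left(E \right)} = 35$ ($Q{\left(E \right)} = 21 - -14 = 21 + 14 = 35$)
$Z{\left(P \right)} = -3 + P$
$h = - \frac{1}{35}$ ($h = \frac{1}{\left(-1\right) 35} = \frac{1}{-35} = - \frac{1}{35} \approx -0.028571$)
$Z{\left(b{\left(-4 \right)} \right)} h = \left(-3 - 4\right) \left(- \frac{1}{35}\right) = \left(-7\right) \left(- \frac{1}{35}\right) = \frac{1}{5}$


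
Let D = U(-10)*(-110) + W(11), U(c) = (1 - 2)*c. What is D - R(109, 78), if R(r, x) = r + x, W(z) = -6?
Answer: -1293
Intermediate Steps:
U(c) = -c
D = -1106 (D = -1*(-10)*(-110) - 6 = 10*(-110) - 6 = -1100 - 6 = -1106)
D - R(109, 78) = -1106 - (109 + 78) = -1106 - 1*187 = -1106 - 187 = -1293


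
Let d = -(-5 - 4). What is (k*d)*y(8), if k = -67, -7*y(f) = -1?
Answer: -603/7 ≈ -86.143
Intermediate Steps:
y(f) = ⅐ (y(f) = -⅐*(-1) = ⅐)
d = 9 (d = -1*(-9) = 9)
(k*d)*y(8) = -67*9*(⅐) = -603*⅐ = -603/7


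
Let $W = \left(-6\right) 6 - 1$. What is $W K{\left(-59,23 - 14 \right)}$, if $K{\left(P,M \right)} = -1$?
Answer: $37$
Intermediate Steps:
$W = -37$ ($W = -36 - 1 = -37$)
$W K{\left(-59,23 - 14 \right)} = \left(-37\right) \left(-1\right) = 37$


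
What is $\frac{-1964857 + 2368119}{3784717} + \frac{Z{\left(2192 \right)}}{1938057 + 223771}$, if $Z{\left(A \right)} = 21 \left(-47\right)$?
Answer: $\frac{868047567257}{8181907182676} \approx 0.10609$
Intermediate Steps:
$Z{\left(A \right)} = -987$
$\frac{-1964857 + 2368119}{3784717} + \frac{Z{\left(2192 \right)}}{1938057 + 223771} = \frac{-1964857 + 2368119}{3784717} - \frac{987}{1938057 + 223771} = 403262 \cdot \frac{1}{3784717} - \frac{987}{2161828} = \frac{403262}{3784717} - \frac{987}{2161828} = \frac{868047567257}{8181907182676}$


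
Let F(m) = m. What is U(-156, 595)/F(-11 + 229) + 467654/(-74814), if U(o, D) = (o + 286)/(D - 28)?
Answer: -4816259542/770621607 ≈ -6.2498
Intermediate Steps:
U(o, D) = (286 + o)/(-28 + D)
U(-156, 595)/F(-11 + 229) + 467654/(-74814) = ((286 - 156)/(-28 + 595))/(-11 + 229) + 467654/(-74814) = (130/567)/218 + 467654*(-1/74814) = ((1/567)*130)*(1/218) - 233827/37407 = (130/567)*(1/218) - 233827/37407 = 65/61803 - 233827/37407 = -4816259542/770621607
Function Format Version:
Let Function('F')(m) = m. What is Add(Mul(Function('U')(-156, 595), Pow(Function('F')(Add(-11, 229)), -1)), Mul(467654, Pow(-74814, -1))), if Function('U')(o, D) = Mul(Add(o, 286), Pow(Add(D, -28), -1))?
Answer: Rational(-4816259542, 770621607) ≈ -6.2498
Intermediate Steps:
Function('U')(o, D) = Mul(Pow(Add(-28, D), -1), Add(286, o)) (Function('U')(o, D) = Mul(Add(286, o), Pow(Add(-28, D), -1)) = Mul(Pow(Add(-28, D), -1), Add(286, o)))
Add(Mul(Function('U')(-156, 595), Pow(Function('F')(Add(-11, 229)), -1)), Mul(467654, Pow(-74814, -1))) = Add(Mul(Mul(Pow(Add(-28, 595), -1), Add(286, -156)), Pow(Add(-11, 229), -1)), Mul(467654, Pow(-74814, -1))) = Add(Mul(Mul(Pow(567, -1), 130), Pow(218, -1)), Mul(467654, Rational(-1, 74814))) = Add(Mul(Mul(Rational(1, 567), 130), Rational(1, 218)), Rational(-233827, 37407)) = Add(Mul(Rational(130, 567), Rational(1, 218)), Rational(-233827, 37407)) = Add(Rational(65, 61803), Rational(-233827, 37407)) = Rational(-4816259542, 770621607)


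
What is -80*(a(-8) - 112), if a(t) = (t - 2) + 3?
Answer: 9520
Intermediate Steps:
a(t) = 1 + t (a(t) = (-2 + t) + 3 = 1 + t)
-80*(a(-8) - 112) = -80*((1 - 8) - 112) = -80*(-7 - 112) = -80*(-119) = 9520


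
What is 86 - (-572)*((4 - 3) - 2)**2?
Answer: 658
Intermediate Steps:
86 - (-572)*((4 - 3) - 2)**2 = 86 - (-572)*(1 - 2)**2 = 86 - (-572)*(-1)**2 = 86 - (-572) = 86 - 143*(-4) = 86 + 572 = 658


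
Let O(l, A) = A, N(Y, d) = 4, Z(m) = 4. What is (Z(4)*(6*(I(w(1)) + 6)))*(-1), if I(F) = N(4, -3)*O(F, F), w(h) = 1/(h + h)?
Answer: -192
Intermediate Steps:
w(h) = 1/(2*h)
I(F) = 4*F
(Z(4)*(6*(I(w(1)) + 6)))*(-1) = (4*(6*(4*((1/2)/1) + 6)))*(-1) = (4*(6*(4*((1/2)*1) + 6)))*(-1) = (4*(6*(4*(1/2) + 6)))*(-1) = (4*(6*(2 + 6)))*(-1) = (4*(6*8))*(-1) = (4*48)*(-1) = 192*(-1) = -192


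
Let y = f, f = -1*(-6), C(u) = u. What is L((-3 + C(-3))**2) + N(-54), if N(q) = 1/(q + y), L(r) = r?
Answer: 1727/48 ≈ 35.979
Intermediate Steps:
f = 6
y = 6
N(q) = 1/(6 + q) (N(q) = 1/(q + 6) = 1/(6 + q))
L((-3 + C(-3))**2) + N(-54) = (-3 - 3)**2 + 1/(6 - 54) = (-6)**2 + 1/(-48) = 36 - 1/48 = 1727/48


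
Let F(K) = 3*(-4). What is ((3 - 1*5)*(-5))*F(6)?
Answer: -120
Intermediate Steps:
F(K) = -12
((3 - 1*5)*(-5))*F(6) = ((3 - 1*5)*(-5))*(-12) = ((3 - 5)*(-5))*(-12) = -2*(-5)*(-12) = 10*(-12) = -120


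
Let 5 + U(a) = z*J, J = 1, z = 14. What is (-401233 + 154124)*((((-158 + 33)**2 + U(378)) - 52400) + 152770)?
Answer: -28665632436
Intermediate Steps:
U(a) = 9 (U(a) = -5 + 14*1 = -5 + 14 = 9)
(-401233 + 154124)*((((-158 + 33)**2 + U(378)) - 52400) + 152770) = (-401233 + 154124)*((((-158 + 33)**2 + 9) - 52400) + 152770) = -247109*((((-125)**2 + 9) - 52400) + 152770) = -247109*(((15625 + 9) - 52400) + 152770) = -247109*((15634 - 52400) + 152770) = -247109*(-36766 + 152770) = -247109*116004 = -28665632436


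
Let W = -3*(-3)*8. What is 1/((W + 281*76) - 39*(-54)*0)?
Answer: 1/21428 ≈ 4.6668e-5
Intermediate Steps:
W = 72 (W = 9*8 = 72)
1/((W + 281*76) - 39*(-54)*0) = 1/((72 + 281*76) - 39*(-54)*0) = 1/((72 + 21356) + 2106*0) = 1/(21428 + 0) = 1/21428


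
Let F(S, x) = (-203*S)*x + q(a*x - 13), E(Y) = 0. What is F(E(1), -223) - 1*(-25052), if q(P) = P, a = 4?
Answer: 24147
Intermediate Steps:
F(S, x) = -13 + 4*x - 203*S*x (F(S, x) = (-203*S)*x + (4*x - 13) = -203*S*x + (-13 + 4*x) = -13 + 4*x - 203*S*x)
F(E(1), -223) - 1*(-25052) = (-13 + 4*(-223) - 203*0*(-223)) - 1*(-25052) = (-13 - 892 + 0) + 25052 = -905 + 25052 = 24147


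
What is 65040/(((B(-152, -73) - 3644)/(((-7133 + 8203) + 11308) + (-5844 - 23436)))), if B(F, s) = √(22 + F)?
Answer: 2002935677760/6639433 + 549653040*I*√130/6639433 ≈ 3.0167e+5 + 943.91*I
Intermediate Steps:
65040/(((B(-152, -73) - 3644)/(((-7133 + 8203) + 11308) + (-5844 - 23436)))) = 65040/(((√(22 - 152) - 3644)/(((-7133 + 8203) + 11308) + (-5844 - 23436)))) = 65040/(((√(-130) - 3644)/((1070 + 11308) - 29280))) = 65040/(((I*√130 - 3644)/(12378 - 29280))) = 65040/(((-3644 + I*√130)/(-16902))) = 65040/(((-3644 + I*√130)*(-1/16902))) = 65040/(1822/8451 - I*√130/16902)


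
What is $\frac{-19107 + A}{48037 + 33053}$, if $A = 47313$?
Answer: $\frac{1567}{4505} \approx 0.34784$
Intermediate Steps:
$\frac{-19107 + A}{48037 + 33053} = \frac{-19107 + 47313}{48037 + 33053} = \frac{28206}{81090} = 28206 \cdot \frac{1}{81090} = \frac{1567}{4505}$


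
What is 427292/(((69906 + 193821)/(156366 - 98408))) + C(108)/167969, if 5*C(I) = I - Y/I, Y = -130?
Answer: 124792517001785311/1328938813890 ≈ 93904.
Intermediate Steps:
C(I) = 26/I + I/5 (C(I) = (I - (-130)/I)/5 = (I + 130/I)/5 = 26/I + I/5)
427292/(((69906 + 193821)/(156366 - 98408))) + C(108)/167969 = 427292/(((69906 + 193821)/(156366 - 98408))) + (26/108 + (1/5)*108)/167969 = 427292/((263727/57958)) + (26*(1/108) + 108/5)*(1/167969) = 427292/((263727*(1/57958))) + (13/54 + 108/5)*(1/167969) = 427292/(263727/57958) + (5897/270)*(1/167969) = 427292*(57958/263727) + 5897/45351630 = 24764989736/263727 + 5897/45351630 = 124792517001785311/1328938813890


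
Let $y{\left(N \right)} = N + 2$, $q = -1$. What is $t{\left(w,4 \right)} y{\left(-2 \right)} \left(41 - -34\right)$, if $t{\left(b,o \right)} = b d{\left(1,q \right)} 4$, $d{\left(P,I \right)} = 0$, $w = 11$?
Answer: $0$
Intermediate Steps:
$t{\left(b,o \right)} = 0$ ($t{\left(b,o \right)} = b 0 \cdot 4 = 0 \cdot 4 = 0$)
$y{\left(N \right)} = 2 + N$
$t{\left(w,4 \right)} y{\left(-2 \right)} \left(41 - -34\right) = 0 \left(2 - 2\right) \left(41 - -34\right) = 0 \cdot 0 \left(41 + 34\right) = 0 \cdot 75 = 0$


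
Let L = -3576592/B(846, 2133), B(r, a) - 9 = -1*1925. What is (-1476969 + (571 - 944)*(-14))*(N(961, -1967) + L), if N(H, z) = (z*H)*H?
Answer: 1280617291605926535/479 ≈ 2.6735e+15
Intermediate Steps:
N(H, z) = z*H² (N(H, z) = (H*z)*H = z*H²)
B(r, a) = -1916 (B(r, a) = 9 - 1*1925 = 9 - 1925 = -1916)
L = 894148/479 (L = -3576592/(-1916) = -3576592*(-1/1916) = 894148/479 ≈ 1866.7)
(-1476969 + (571 - 944)*(-14))*(N(961, -1967) + L) = (-1476969 + (571 - 944)*(-14))*(-1967*961² + 894148/479) = (-1476969 - 373*(-14))*(-1967*923521 + 894148/479) = (-1476969 + 5222)*(-1816565807 + 894148/479) = -1471747*(-870134127405/479) = 1280617291605926535/479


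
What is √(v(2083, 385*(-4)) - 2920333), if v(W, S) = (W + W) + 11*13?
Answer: 2*I*√729006 ≈ 1707.6*I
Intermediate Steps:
v(W, S) = 143 + 2*W (v(W, S) = 2*W + 143 = 143 + 2*W)
√(v(2083, 385*(-4)) - 2920333) = √((143 + 2*2083) - 2920333) = √((143 + 4166) - 2920333) = √(4309 - 2920333) = √(-2916024) = 2*I*√729006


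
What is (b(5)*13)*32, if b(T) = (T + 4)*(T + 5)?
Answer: 37440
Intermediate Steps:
b(T) = (4 + T)*(5 + T)
(b(5)*13)*32 = ((20 + 5**2 + 9*5)*13)*32 = ((20 + 25 + 45)*13)*32 = (90*13)*32 = 1170*32 = 37440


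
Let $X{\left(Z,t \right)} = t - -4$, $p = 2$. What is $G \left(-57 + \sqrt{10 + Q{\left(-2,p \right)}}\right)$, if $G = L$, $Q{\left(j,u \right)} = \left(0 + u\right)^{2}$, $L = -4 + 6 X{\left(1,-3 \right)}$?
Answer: $-114 + 2 \sqrt{14} \approx -106.52$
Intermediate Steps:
$X{\left(Z,t \right)} = 4 + t$ ($X{\left(Z,t \right)} = t + 4 = 4 + t$)
$L = 2$ ($L = -4 + 6 \left(4 - 3\right) = -4 + 6 \cdot 1 = -4 + 6 = 2$)
$Q{\left(j,u \right)} = u^{2}$
$G = 2$
$G \left(-57 + \sqrt{10 + Q{\left(-2,p \right)}}\right) = 2 \left(-57 + \sqrt{10 + 2^{2}}\right) = 2 \left(-57 + \sqrt{10 + 4}\right) = 2 \left(-57 + \sqrt{14}\right) = -114 + 2 \sqrt{14}$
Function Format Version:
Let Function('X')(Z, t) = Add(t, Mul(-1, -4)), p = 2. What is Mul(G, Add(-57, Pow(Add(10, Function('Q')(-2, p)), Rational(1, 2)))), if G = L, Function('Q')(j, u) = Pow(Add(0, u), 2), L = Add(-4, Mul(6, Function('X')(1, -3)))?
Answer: Add(-114, Mul(2, Pow(14, Rational(1, 2)))) ≈ -106.52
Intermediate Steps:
Function('X')(Z, t) = Add(4, t) (Function('X')(Z, t) = Add(t, 4) = Add(4, t))
L = 2 (L = Add(-4, Mul(6, Add(4, -3))) = Add(-4, Mul(6, 1)) = Add(-4, 6) = 2)
Function('Q')(j, u) = Pow(u, 2)
G = 2
Mul(G, Add(-57, Pow(Add(10, Function('Q')(-2, p)), Rational(1, 2)))) = Mul(2, Add(-57, Pow(Add(10, Pow(2, 2)), Rational(1, 2)))) = Mul(2, Add(-57, Pow(Add(10, 4), Rational(1, 2)))) = Mul(2, Add(-57, Pow(14, Rational(1, 2)))) = Add(-114, Mul(2, Pow(14, Rational(1, 2))))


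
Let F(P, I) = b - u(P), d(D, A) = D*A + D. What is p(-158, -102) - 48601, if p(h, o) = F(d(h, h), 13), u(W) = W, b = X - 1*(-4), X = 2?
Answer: -73401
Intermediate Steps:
b = 6 (b = 2 - 1*(-4) = 2 + 4 = 6)
d(D, A) = D + A*D (d(D, A) = A*D + D = D + A*D)
F(P, I) = 6 - P
p(h, o) = 6 - h*(1 + h)
p(-158, -102) - 48601 = (6 - 1*(-158)*(1 - 158)) - 48601 = (6 - 1*(-158)*(-157)) - 48601 = (6 - 24806) - 48601 = -24800 - 48601 = -73401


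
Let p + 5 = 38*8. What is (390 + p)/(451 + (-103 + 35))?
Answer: 689/383 ≈ 1.7990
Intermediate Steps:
p = 299 (p = -5 + 38*8 = -5 + 304 = 299)
(390 + p)/(451 + (-103 + 35)) = (390 + 299)/(451 + (-103 + 35)) = 689/(451 - 68) = 689/383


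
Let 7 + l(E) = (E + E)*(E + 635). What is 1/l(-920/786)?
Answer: -154449/230248543 ≈ -0.00067079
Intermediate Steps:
l(E) = -7 + 2*E*(635 + E) (l(E) = -7 + (E + E)*(E + 635) = -7 + (2*E)*(635 + E) = -7 + 2*E*(635 + E))
1/l(-920/786) = 1/(-7 + 2*(-920/786)**2 + 1270*(-920/786)) = 1/(-7 + 2*(-920*1/786)**2 + 1270*(-920*1/786)) = 1/(-7 + 2*(-460/393)**2 + 1270*(-460/393)) = 1/(-7 + 2*(211600/154449) - 584200/393) = 1/(-7 + 423200/154449 - 584200/393) = 1/(-230248543/154449) = -154449/230248543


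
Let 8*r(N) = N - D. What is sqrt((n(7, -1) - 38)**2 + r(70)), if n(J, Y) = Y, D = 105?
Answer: sqrt(24266)/4 ≈ 38.944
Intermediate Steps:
r(N) = -105/8 + N/8 (r(N) = (N - 1*105)/8 = (N - 105)/8 = (-105 + N)/8 = -105/8 + N/8)
sqrt((n(7, -1) - 38)**2 + r(70)) = sqrt((-1 - 38)**2 + (-105/8 + (1/8)*70)) = sqrt((-39)**2 + (-105/8 + 35/4)) = sqrt(1521 - 35/8) = sqrt(12133/8) = sqrt(24266)/4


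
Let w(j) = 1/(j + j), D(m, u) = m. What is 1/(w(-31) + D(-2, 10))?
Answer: -62/125 ≈ -0.49600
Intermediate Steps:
w(j) = 1/(2*j)
1/(w(-31) + D(-2, 10)) = 1/((1/2)/(-31) - 2) = 1/((1/2)*(-1/31) - 2) = 1/(-1/62 - 2) = 1/(-125/62) = -62/125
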